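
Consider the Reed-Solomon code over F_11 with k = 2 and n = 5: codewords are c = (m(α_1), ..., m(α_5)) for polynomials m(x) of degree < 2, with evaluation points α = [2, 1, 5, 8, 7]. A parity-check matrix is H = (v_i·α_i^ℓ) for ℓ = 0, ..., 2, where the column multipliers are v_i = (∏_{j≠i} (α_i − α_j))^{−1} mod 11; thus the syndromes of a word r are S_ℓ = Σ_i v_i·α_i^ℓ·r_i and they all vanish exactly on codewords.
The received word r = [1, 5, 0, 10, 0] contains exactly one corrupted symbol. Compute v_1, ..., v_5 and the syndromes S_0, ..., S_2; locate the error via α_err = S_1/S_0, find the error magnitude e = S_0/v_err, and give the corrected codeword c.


S = (5, 2, 3), error at position 5, error magnitude e = 8, c = [1, 5, 0, 10, 3].

Step 1: column multipliers v_i = (∏_{j≠i}(α_i − α_j))^{−1} mod 11.
  i = 1 (α = 2): (2−1)(2−5)(2−8)(2−7) = 1·(−3)·(−6)·(−5) = −90 ≡ 9, so v_1 = 9^{−1} = 5 (mod 11).
  i = 2 (α = 1): (1−2)(1−5)(1−8)(1−7) = (−1)·(−4)·(−7)·(−6) = 168 ≡ 3, so v_2 = 3^{−1} = 4 (mod 11).
  i = 3 (α = 5): (5−2)(5−1)(5−8)(5−7) = 3·4·(−3)·(−2) = 72 ≡ 6, so v_3 = 6^{−1} = 2 (mod 11).
  i = 4 (α = 8): (8−2)(8−1)(8−5)(8−7) = 6·7·3·1 = 126 ≡ 5, so v_4 = 5^{−1} = 9 (mod 11).
  i = 5 (α = 7): (7−2)(7−1)(7−5)(7−8) = 5·6·2·(−1) = −60 ≡ 6, so v_5 = 6^{−1} = 2 (mod 11).
  v = [5, 4, 2, 9, 2].
Step 2: syndromes of r = [1, 5, 0, 10, 0] (all sums mod 11).
  S_0 = Σ v_i r_i = 5·1 + 4·5 + 2·0 + 9·10 + 2·0 = 115 ≡ 5.
  S_1 = Σ v_i α_i r_i = 5·2·1 + 4·1·5 + 2·5·0 + 9·8·10 + 2·7·0 = 750 ≡ 2.
  α_i^2 mod 11 = [4, 1, 3, 9, 5].
  S_2 = Σ v_i α_i^2 r_i = 5·4·1 + 4·1·5 + 2·3·0 + 9·9·10 + 2·5·0 = 850 ≡ 3.
  S = (5, 2, 3) ≠ 0, so r is not a codeword (an error is present).
Step 3: locate the error. For a single error e at position i, S_ℓ = v_i·e·α_i^ℓ, so α_err = S_1/S_0.
  S_0^{−1} = 5^{−1} = 9 (mod 11), so α_err = 2·9 = 18 ≡ 7 = α_5. Error position i = 5.
  Consistency check: S_2/S_1 = 3·6 = 18 ≡ 7 = α_err ✓ (single-error assumption holds).
Step 4: error magnitude e = S_0/v_5 = S_0·∏_{j≠5}(α_5 − α_j) = 5·6 = 30 ≡ 8 (mod 11).
Step 5: correct position 5: c_5 = r_5 − e = 0 − 8 ≡ 3 (mod 11). Hence c = [1, 5, 0, 10, 3].
  Check: interpolating c through the α_i gives m(x) = 9 + 7·x (degree < 2) with m(α_i) = c_i for every i, so c is indeed a codeword.


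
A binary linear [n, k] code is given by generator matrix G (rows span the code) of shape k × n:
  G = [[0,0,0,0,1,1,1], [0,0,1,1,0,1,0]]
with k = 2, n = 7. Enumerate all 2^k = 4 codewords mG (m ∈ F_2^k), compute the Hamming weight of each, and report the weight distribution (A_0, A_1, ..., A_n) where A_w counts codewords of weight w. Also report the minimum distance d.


Weight distribution: A_0 = 1, A_3 = 2, A_4 = 1. Minimum distance d = 3.

Enumerate all 2^2 = 4 messages m ∈ F_2^2.
For each, compute codeword c = mG in F_2^7, then tally its weight.
  m = 00 → c = 0000000, weight = 0.
  m = 10 → c = 0000111, weight = 3.
  m = 01 → c = 0011010, weight = 3.
  m = 11 → c = 0011101, weight = 4.
Tally weights:
  weight 0: 1 codewords.
  weight 3: 2 codewords.
  weight 4: 1 codewords.
Minimum distance d = smallest w > 0 with A_w > 0 = 3.
Sanity: Σ A_w = 4 = 2^2 = 4 ✓.


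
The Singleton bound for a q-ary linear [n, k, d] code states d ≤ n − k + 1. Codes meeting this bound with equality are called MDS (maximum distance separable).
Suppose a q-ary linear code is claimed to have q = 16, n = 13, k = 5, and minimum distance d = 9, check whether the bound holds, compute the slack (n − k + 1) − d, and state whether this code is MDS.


Singleton RHS = n − k + 1 = 9, slack = 0, bound satisfied, MDS.

Singleton bound: d ≤ n − k + 1.
Here n = 13, k = 5, so n − k + 1 = 9.
Given d = 9, check d ≤ 9: YES.
Slack = (n − k + 1) − d = 0.
The code is MDS (slack = 0).
Description: the claimed parameters are [13, 5, 9]_16; such a code would be MDS (meets Singleton bound).


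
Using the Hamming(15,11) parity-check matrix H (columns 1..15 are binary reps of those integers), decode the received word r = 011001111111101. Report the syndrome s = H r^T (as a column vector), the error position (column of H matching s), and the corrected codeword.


s = (1, 1, 1, 0)^T, error position = 14, corrected codeword c = 011001111111111

Compute s = H r^T mod 2 one row at a time:
  s_1 = 1 + 1 + 1 + 1 + 1 + 1 + 0 + 1 = 7 ≡ 1 (mod 2).
  s_2 = 0 + 0 + 1 + 1 + 1 + 1 + 0 + 1 = 5 ≡ 1 (mod 2).
  s_3 = 1 + 1 + 1 + 1 + 1 + 1 + 0 + 1 = 7 ≡ 1 (mod 2).
  s_4 = 0 + 1 + 0 + 1 + 1 + 1 + 1 + 1 = 6 ≡ 0 (mod 2).
s = (1, 1, 1, 0)^T — this equals column 14 of H (binary 1110), so error is at position 14.
Correct: flip bit 14 of r = 011001111111101 to get c = 011001111111111.


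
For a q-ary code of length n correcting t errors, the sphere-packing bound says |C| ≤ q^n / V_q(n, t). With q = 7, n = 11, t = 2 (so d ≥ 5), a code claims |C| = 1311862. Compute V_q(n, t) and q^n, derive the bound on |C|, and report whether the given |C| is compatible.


V_q(n, t) = 2047, q^n = 1977326743, Hamming bound = 965963, |C| = 1311862 > bound (violated).

Step 1: Compute V_q(n, t) = Σ_{j=0}^2 C(n, j) (q−1)^j.
  j = 0: C(11,0)·(6)^0 = 1·1 = 1.
  j = 1: C(11,1)·(6)^1 = 11·6 = 66.
  j = 2: C(11,2)·(6)^2 = 55·36 = 1980.
  V_q(n, t) = 1 + 66 + 1980 = 2047.
Step 2: q^n = 7^11 = 1977326743.
Step 3: Hamming bound ⌊q^n / V_q(n,t)⌋ = ⌊1977326743/2047⌋ = 965963.
Step 4: Compare |C| = 1311862 to 965963: violated.
The claimed |C| lies above the Hamming bound, so no 7-ary code of length 11 with d ≥ 5 can have 1311862 codewords.


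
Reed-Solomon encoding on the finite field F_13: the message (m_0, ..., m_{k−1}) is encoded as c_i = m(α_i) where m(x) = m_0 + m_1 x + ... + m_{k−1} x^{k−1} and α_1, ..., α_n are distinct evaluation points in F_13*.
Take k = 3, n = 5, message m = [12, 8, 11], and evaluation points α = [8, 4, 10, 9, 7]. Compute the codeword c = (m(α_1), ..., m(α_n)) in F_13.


c = [0, 12, 9, 0, 9]

Message polynomial: m(x) = 12 + 8·x + 11·x^2 (mod 13).
For each evaluation point α_i, compute m(α_i) mod 13:
  α_1 = 8: Horner steps 11 → 5 → 0, so m(8) = 0.
  α_2 = 4: Horner steps 11 → 0 → 12, so m(4) = 12.
  α_3 = 10: Horner steps 11 → 1 → 9, so m(10) = 9.
  α_4 = 9: Horner steps 11 → 3 → 0, so m(9) = 0.
  α_5 = 7: Horner steps 11 → 7 → 9, so m(7) = 9.
Codeword c = [0, 12, 9, 0, 9] ∈ F_13^5.


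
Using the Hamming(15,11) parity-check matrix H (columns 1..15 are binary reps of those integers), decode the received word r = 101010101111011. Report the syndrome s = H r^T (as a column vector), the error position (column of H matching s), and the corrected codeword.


s = (0, 1, 0, 1)^T, error position = 5, corrected codeword c = 101000101111011

Compute s = H r^T mod 2 one row at a time:
  s_1 = 0 + 1 + 1 + 1 + 1 + 0 + 1 + 1 = 6 ≡ 0 (mod 2).
  s_2 = 0 + 1 + 0 + 1 + 1 + 0 + 1 + 1 = 5 ≡ 1 (mod 2).
  s_3 = 0 + 1 + 0 + 1 + 1 + 1 + 1 + 1 = 6 ≡ 0 (mod 2).
  s_4 = 1 + 1 + 1 + 1 + 1 + 1 + 0 + 1 = 7 ≡ 1 (mod 2).
s = (0, 1, 0, 1)^T — this equals column 5 of H (binary 0101), so error is at position 5.
Correct: flip bit 5 of r = 101010101111011 to get c = 101000101111011.


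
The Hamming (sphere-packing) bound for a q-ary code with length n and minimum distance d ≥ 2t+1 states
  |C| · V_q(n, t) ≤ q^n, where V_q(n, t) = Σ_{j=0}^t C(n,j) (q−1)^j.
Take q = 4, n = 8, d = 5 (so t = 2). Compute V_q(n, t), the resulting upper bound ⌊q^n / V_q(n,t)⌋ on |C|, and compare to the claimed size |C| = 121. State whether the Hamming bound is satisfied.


V_q(n, t) = 277, q^n = 65536, Hamming bound = 236, |C| = 121 ≤ bound (satisfied).

Step 1: Compute V_q(n, t) = Σ_{j=0}^2 C(n, j) (q−1)^j.
  j = 0: C(8,0)·(3)^0 = 1·1 = 1.
  j = 1: C(8,1)·(3)^1 = 8·3 = 24.
  j = 2: C(8,2)·(3)^2 = 28·9 = 252.
  V_q(n, t) = 1 + 24 + 252 = 277.
Step 2: q^n = 4^8 = 65536.
Step 3: Hamming bound ⌊q^n / V_q(n,t)⌋ = ⌊65536/277⌋ = 236.
Step 4: Compare |C| = 121 to 236: satisfied.
The claimed |C| lies below the Hamming bound.


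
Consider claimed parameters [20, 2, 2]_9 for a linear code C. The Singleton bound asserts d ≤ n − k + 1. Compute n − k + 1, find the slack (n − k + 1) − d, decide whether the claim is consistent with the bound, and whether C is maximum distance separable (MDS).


Singleton RHS = n − k + 1 = 19, slack = 17, bound satisfied, not MDS.

Singleton bound: d ≤ n − k + 1.
Here n = 20, k = 2, so n − k + 1 = 19.
Given d = 2, check d ≤ 19: YES.
Slack = (n − k + 1) − d = 17.
The code is NOT MDS (slack = 17 > 0).
Description: the claimed parameters are [20, 2, 2]_9; such a code would be non-MDS.


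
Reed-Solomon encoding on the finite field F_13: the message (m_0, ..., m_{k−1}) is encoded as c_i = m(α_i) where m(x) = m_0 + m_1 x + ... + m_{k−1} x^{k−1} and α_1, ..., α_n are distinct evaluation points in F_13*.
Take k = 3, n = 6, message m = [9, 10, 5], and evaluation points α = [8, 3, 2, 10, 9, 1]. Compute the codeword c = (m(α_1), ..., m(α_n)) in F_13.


c = [6, 6, 10, 11, 10, 11]

Message polynomial: m(x) = 9 + 10·x + 5·x^2 (mod 13).
For each evaluation point α_i, compute m(α_i) mod 13:
  α_1 = 8: Horner steps 5 → 11 → 6, so m(8) = 6.
  α_2 = 3: Horner steps 5 → 12 → 6, so m(3) = 6.
  α_3 = 2: Horner steps 5 → 7 → 10, so m(2) = 10.
  α_4 = 10: Horner steps 5 → 8 → 11, so m(10) = 11.
  α_5 = 9: Horner steps 5 → 3 → 10, so m(9) = 10.
  α_6 = 1: Horner steps 5 → 2 → 11, so m(1) = 11.
Codeword c = [6, 6, 10, 11, 10, 11] ∈ F_13^6.


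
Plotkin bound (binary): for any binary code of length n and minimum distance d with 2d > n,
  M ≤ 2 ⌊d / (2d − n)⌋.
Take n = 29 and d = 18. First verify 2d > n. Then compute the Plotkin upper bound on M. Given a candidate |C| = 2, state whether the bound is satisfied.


Plotkin bound M ≤ 4; given |C| = 2 ≤ bound (satisfied).

Check applicability: 2d = 36, n = 29.
2d − n = 7 > 0, so Plotkin applies.
Compute d/(2d−n) = 18/7 ≈ 2.5714.
⌊d/(2d−n)⌋ = 2.
Plotkin bound: M ≤ 2·2 = 4.
Given |C| = 2, check: satisfied.
This |C| is below the Plotkin bound.


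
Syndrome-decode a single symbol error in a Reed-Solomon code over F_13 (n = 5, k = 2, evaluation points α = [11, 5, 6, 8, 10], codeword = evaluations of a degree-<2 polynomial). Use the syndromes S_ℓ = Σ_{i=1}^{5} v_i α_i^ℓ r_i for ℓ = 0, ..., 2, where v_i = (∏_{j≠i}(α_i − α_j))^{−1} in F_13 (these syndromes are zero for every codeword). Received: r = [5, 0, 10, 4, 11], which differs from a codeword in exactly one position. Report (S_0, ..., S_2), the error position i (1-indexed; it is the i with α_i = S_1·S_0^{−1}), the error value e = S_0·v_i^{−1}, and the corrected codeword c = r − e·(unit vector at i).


S = (3, 7, 12), error at position 1, error magnitude e = 10, c = [8, 0, 10, 4, 11].

Step 1: column multipliers v_i = (∏_{j≠i}(α_i − α_j))^{−1} mod 13.
  i = 1 (α = 11): (11−5)(11−6)(11−8)(11−10) = 6·5·3·1 = 90 ≡ 12, so v_1 = 12^{−1} = 12 (mod 13).
  i = 2 (α = 5): (5−11)(5−6)(5−8)(5−10) = (−6)·(−1)·(−3)·(−5) = 90 ≡ 12, so v_2 = 12^{−1} = 12 (mod 13).
  i = 3 (α = 6): (6−11)(6−5)(6−8)(6−10) = (−5)·1·(−2)·(−4) = −40 ≡ 12, so v_3 = 12^{−1} = 12 (mod 13).
  i = 4 (α = 8): (8−11)(8−5)(8−6)(8−10) = (−3)·3·2·(−2) = 36 ≡ 10, so v_4 = 10^{−1} = 4 (mod 13).
  i = 5 (α = 10): (10−11)(10−5)(10−6)(10−8) = (−1)·5·4·2 = −40 ≡ 12, so v_5 = 12^{−1} = 12 (mod 13).
  v = [12, 12, 12, 4, 12].
Step 2: syndromes of r = [5, 0, 10, 4, 11] (all sums mod 13).
  S_0 = Σ v_i r_i = 12·5 + 12·0 + 12·10 + 4·4 + 12·11 = 328 ≡ 3.
  S_1 = Σ v_i α_i r_i = 12·11·5 + 12·5·0 + 12·6·10 + 4·8·4 + 12·10·11 = 2828 ≡ 7.
  α_i^2 mod 13 = [4, 12, 10, 12, 9].
  S_2 = Σ v_i α_i^2 r_i = 12·4·5 + 12·12·0 + 12·10·10 + 4·12·4 + 12·9·11 = 2820 ≡ 12.
  S = (3, 7, 12) ≠ 0, so r is not a codeword (an error is present).
Step 3: locate the error. For a single error e at position i, S_ℓ = v_i·e·α_i^ℓ, so α_err = S_1/S_0.
  S_0^{−1} = 3^{−1} = 9 (mod 13), so α_err = 7·9 = 63 ≡ 11 = α_1. Error position i = 1.
  Consistency check: S_2/S_1 = 12·2 = 24 ≡ 11 = α_err ✓ (single-error assumption holds).
Step 4: error magnitude e = S_0/v_1 = S_0·∏_{j≠1}(α_1 − α_j) = 3·12 = 36 ≡ 10 (mod 13).
Step 5: correct position 1: c_1 = r_1 − e = 5 − 10 ≡ 8 (mod 13). Hence c = [8, 0, 10, 4, 11].
  Check: interpolating c through the α_i gives m(x) = 2 + 10·x (degree < 2) with m(α_i) = c_i for every i, so c is indeed a codeword.


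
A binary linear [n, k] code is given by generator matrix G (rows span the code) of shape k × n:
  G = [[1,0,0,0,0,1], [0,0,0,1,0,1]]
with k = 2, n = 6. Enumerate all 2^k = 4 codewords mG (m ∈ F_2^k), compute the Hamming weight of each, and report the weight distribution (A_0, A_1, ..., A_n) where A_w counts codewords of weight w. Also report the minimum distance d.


Weight distribution: A_0 = 1, A_2 = 3. Minimum distance d = 2.

Enumerate all 2^2 = 4 messages m ∈ F_2^2.
For each, compute codeword c = mG in F_2^6, then tally its weight.
  m = 00 → c = 000000, weight = 0.
  m = 10 → c = 100001, weight = 2.
  m = 01 → c = 000101, weight = 2.
  m = 11 → c = 100100, weight = 2.
Tally weights:
  weight 0: 1 codewords.
  weight 2: 3 codewords.
Minimum distance d = smallest w > 0 with A_w > 0 = 2.
Sanity: Σ A_w = 4 = 2^2 = 4 ✓.


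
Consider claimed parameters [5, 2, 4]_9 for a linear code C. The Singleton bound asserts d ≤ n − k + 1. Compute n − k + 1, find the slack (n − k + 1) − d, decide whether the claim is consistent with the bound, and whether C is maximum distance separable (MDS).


Singleton RHS = n − k + 1 = 4, slack = 0, bound satisfied, MDS.

Singleton bound: d ≤ n − k + 1.
Here n = 5, k = 2, so n − k + 1 = 4.
Given d = 4, check d ≤ 4: YES.
Slack = (n − k + 1) − d = 0.
The code is MDS (slack = 0).
Description: the claimed parameters are [5, 2, 4]_9; such a code would be MDS (meets Singleton bound).


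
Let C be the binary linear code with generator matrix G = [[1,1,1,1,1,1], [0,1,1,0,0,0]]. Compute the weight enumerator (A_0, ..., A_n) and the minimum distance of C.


Weight distribution: A_0 = 1, A_2 = 1, A_4 = 1, A_6 = 1. Minimum distance d = 2.

Enumerate all 2^2 = 4 messages m ∈ F_2^2.
For each, compute codeword c = mG in F_2^6, then tally its weight.
  m = 00 → c = 000000, weight = 0.
  m = 10 → c = 111111, weight = 6.
  m = 01 → c = 011000, weight = 2.
  m = 11 → c = 100111, weight = 4.
Tally weights:
  weight 0: 1 codewords.
  weight 2: 1 codewords.
  weight 4: 1 codewords.
  weight 6: 1 codewords.
Minimum distance d = smallest w > 0 with A_w > 0 = 2.
Sanity: Σ A_w = 4 = 2^2 = 4 ✓.


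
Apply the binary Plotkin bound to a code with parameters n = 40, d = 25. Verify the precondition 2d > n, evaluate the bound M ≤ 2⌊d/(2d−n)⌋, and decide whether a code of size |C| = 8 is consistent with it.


Plotkin bound M ≤ 4; given |C| = 8 > bound (violated).

Check applicability: 2d = 50, n = 40.
2d − n = 10 > 0, so Plotkin applies.
Compute d/(2d−n) = 25/10 ≈ 2.5000.
⌊d/(2d−n)⌋ = 2.
Plotkin bound: M ≤ 2·2 = 4.
Given |C| = 8, check: VIOLATED.
This |C| is above the Plotkin bound, so no binary code with n = 40, d = 25 and 8 codewords exists.


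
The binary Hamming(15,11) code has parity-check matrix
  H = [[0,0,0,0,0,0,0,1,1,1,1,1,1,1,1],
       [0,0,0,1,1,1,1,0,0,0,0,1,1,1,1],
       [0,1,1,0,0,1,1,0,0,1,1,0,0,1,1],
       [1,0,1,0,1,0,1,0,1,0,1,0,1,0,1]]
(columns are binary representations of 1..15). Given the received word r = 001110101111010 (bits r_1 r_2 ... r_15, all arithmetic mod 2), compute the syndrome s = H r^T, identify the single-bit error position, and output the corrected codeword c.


s = (1, 1, 1, 1)^T, error position = 15, corrected codeword c = 001110101111011

Compute s = H r^T mod 2 one row at a time:
  s_1 = 0 + 1 + 1 + 1 + 1 + 0 + 1 + 0 = 5 ≡ 1 (mod 2).
  s_2 = 1 + 1 + 0 + 1 + 1 + 0 + 1 + 0 = 5 ≡ 1 (mod 2).
  s_3 = 0 + 1 + 0 + 1 + 1 + 1 + 1 + 0 = 5 ≡ 1 (mod 2).
  s_4 = 0 + 1 + 1 + 1 + 1 + 1 + 0 + 0 = 5 ≡ 1 (mod 2).
s = (1, 1, 1, 1)^T — this equals column 15 of H (binary 1111), so error is at position 15.
Correct: flip bit 15 of r = 001110101111010 to get c = 001110101111011.


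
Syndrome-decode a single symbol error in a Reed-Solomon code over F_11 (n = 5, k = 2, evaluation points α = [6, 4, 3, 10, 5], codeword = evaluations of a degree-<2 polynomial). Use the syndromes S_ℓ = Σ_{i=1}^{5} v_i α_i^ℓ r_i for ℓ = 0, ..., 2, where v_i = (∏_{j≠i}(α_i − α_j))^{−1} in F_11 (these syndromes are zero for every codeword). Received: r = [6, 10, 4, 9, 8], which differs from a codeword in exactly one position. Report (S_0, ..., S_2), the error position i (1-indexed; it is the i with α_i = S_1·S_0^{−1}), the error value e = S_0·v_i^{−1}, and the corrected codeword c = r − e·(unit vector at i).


S = (4, 1, 3), error at position 3, error magnitude e = 3, c = [6, 10, 1, 9, 8].

Step 1: column multipliers v_i = (∏_{j≠i}(α_i − α_j))^{−1} mod 11.
  i = 1 (α = 6): (6−4)(6−3)(6−10)(6−5) = 2·3·(−4)·1 = −24 ≡ 9, so v_1 = 9^{−1} = 5 (mod 11).
  i = 2 (α = 4): (4−6)(4−3)(4−10)(4−5) = (−2)·1·(−6)·(−1) = −12 ≡ 10, so v_2 = 10^{−1} = 10 (mod 11).
  i = 3 (α = 3): (3−6)(3−4)(3−10)(3−5) = (−3)·(−1)·(−7)·(−2) = 42 ≡ 9, so v_3 = 9^{−1} = 5 (mod 11).
  i = 4 (α = 10): (10−6)(10−4)(10−3)(10−5) = 4·6·7·5 = 840 ≡ 4, so v_4 = 4^{−1} = 3 (mod 11).
  i = 5 (α = 5): (5−6)(5−4)(5−3)(5−10) = (−1)·1·2·(−5) = 10 ≡ 10, so v_5 = 10^{−1} = 10 (mod 11).
  v = [5, 10, 5, 3, 10].
Step 2: syndromes of r = [6, 10, 4, 9, 8] (all sums mod 11).
  S_0 = Σ v_i r_i = 5·6 + 10·10 + 5·4 + 3·9 + 10·8 = 257 ≡ 4.
  S_1 = Σ v_i α_i r_i = 5·6·6 + 10·4·10 + 5·3·4 + 3·10·9 + 10·5·8 = 1310 ≡ 1.
  α_i^2 mod 11 = [3, 5, 9, 1, 3].
  S_2 = Σ v_i α_i^2 r_i = 5·3·6 + 10·5·10 + 5·9·4 + 3·1·9 + 10·3·8 = 1037 ≡ 3.
  S = (4, 1, 3) ≠ 0, so r is not a codeword (an error is present).
Step 3: locate the error. For a single error e at position i, S_ℓ = v_i·e·α_i^ℓ, so α_err = S_1/S_0.
  S_0^{−1} = 4^{−1} = 3 (mod 11), so α_err = 1·3 = 3 ≡ 3 = α_3. Error position i = 3.
  Consistency check: S_2/S_1 = 3·1 = 3 ≡ 3 = α_err ✓ (single-error assumption holds).
Step 4: error magnitude e = S_0/v_3 = S_0·∏_{j≠3}(α_3 − α_j) = 4·9 = 36 ≡ 3 (mod 11).
Step 5: correct position 3: c_3 = r_3 − e = 4 − 3 ≡ 1 (mod 11). Hence c = [6, 10, 1, 9, 8].
  Check: interpolating c through the α_i gives m(x) = 7 + 9·x (degree < 2) with m(α_i) = c_i for every i, so c is indeed a codeword.


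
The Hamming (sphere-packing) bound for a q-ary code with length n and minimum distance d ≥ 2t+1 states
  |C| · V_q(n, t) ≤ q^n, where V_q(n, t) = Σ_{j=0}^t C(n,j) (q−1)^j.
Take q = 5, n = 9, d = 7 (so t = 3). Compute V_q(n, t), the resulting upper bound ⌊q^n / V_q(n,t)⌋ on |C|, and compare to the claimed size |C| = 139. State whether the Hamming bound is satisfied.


V_q(n, t) = 5989, q^n = 1953125, Hamming bound = 326, |C| = 139 ≤ bound (satisfied).

Step 1: Compute V_q(n, t) = Σ_{j=0}^3 C(n, j) (q−1)^j.
  j = 0: C(9,0)·(4)^0 = 1·1 = 1.
  j = 1: C(9,1)·(4)^1 = 9·4 = 36.
  j = 2: C(9,2)·(4)^2 = 36·16 = 576.
  j = 3: C(9,3)·(4)^3 = 84·64 = 5376.
  V_q(n, t) = 1 + 36 + 576 + 5376 = 5989.
Step 2: q^n = 5^9 = 1953125.
Step 3: Hamming bound ⌊q^n / V_q(n,t)⌋ = ⌊1953125/5989⌋ = 326.
Step 4: Compare |C| = 139 to 326: satisfied.
The claimed |C| lies below the Hamming bound.


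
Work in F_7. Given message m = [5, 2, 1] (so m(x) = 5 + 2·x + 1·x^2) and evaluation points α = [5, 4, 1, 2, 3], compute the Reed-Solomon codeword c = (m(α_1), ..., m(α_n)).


c = [5, 1, 1, 6, 6]

Message polynomial: m(x) = 5 + 2·x + 1·x^2 (mod 7).
For each evaluation point α_i, compute m(α_i) mod 7:
  α_1 = 5: Horner steps 1 → 0 → 5, so m(5) = 5.
  α_2 = 4: Horner steps 1 → 6 → 1, so m(4) = 1.
  α_3 = 1: Horner steps 1 → 3 → 1, so m(1) = 1.
  α_4 = 2: Horner steps 1 → 4 → 6, so m(2) = 6.
  α_5 = 3: Horner steps 1 → 5 → 6, so m(3) = 6.
Codeword c = [5, 1, 1, 6, 6] ∈ F_7^5.


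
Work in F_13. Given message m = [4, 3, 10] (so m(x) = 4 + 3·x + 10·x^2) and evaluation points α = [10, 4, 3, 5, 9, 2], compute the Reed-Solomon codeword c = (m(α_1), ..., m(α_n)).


c = [7, 7, 12, 9, 9, 11]

Message polynomial: m(x) = 4 + 3·x + 10·x^2 (mod 13).
For each evaluation point α_i, compute m(α_i) mod 13:
  α_1 = 10: Horner steps 10 → 12 → 7, so m(10) = 7.
  α_2 = 4: Horner steps 10 → 4 → 7, so m(4) = 7.
  α_3 = 3: Horner steps 10 → 7 → 12, so m(3) = 12.
  α_4 = 5: Horner steps 10 → 1 → 9, so m(5) = 9.
  α_5 = 9: Horner steps 10 → 2 → 9, so m(9) = 9.
  α_6 = 2: Horner steps 10 → 10 → 11, so m(2) = 11.
Codeword c = [7, 7, 12, 9, 9, 11] ∈ F_13^6.


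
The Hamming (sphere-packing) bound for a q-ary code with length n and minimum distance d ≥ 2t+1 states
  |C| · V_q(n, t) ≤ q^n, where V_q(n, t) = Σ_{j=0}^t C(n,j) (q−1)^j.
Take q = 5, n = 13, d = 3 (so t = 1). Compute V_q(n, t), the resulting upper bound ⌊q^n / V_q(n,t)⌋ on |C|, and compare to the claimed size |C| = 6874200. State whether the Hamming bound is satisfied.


V_q(n, t) = 53, q^n = 1220703125, Hamming bound = 23032134, |C| = 6874200 ≤ bound (satisfied).

Step 1: Compute V_q(n, t) = Σ_{j=0}^1 C(n, j) (q−1)^j.
  j = 0: C(13,0)·(4)^0 = 1·1 = 1.
  j = 1: C(13,1)·(4)^1 = 13·4 = 52.
  V_q(n, t) = 1 + 52 = 53.
Step 2: q^n = 5^13 = 1220703125.
Step 3: Hamming bound ⌊q^n / V_q(n,t)⌋ = ⌊1220703125/53⌋ = 23032134.
Step 4: Compare |C| = 6874200 to 23032134: satisfied.
The claimed |C| lies below the Hamming bound.


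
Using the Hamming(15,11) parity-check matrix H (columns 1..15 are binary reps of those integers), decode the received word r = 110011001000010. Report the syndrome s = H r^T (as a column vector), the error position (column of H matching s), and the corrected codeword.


s = (0, 1, 1, 1)^T, error position = 7, corrected codeword c = 110011101000010

Compute s = H r^T mod 2 one row at a time:
  s_1 = 0 + 1 + 0 + 0 + 0 + 0 + 1 + 0 = 2 ≡ 0 (mod 2).
  s_2 = 0 + 1 + 1 + 0 + 0 + 0 + 1 + 0 = 3 ≡ 1 (mod 2).
  s_3 = 1 + 0 + 1 + 0 + 0 + 0 + 1 + 0 = 3 ≡ 1 (mod 2).
  s_4 = 1 + 0 + 1 + 0 + 1 + 0 + 0 + 0 = 3 ≡ 1 (mod 2).
s = (0, 1, 1, 1)^T — this equals column 7 of H (binary 0111), so error is at position 7.
Correct: flip bit 7 of r = 110011001000010 to get c = 110011101000010.


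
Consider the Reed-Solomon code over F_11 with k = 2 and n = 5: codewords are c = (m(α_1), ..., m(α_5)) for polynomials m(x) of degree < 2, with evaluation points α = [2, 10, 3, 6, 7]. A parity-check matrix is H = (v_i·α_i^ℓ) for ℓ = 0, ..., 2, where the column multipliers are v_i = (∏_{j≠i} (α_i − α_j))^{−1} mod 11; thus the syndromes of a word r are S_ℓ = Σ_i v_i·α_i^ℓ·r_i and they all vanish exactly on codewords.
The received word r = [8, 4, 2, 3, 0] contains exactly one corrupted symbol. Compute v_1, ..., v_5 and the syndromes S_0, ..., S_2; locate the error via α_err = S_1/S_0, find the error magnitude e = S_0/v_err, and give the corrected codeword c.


S = (2, 1, 6), error at position 4, error magnitude e = 8, c = [8, 4, 2, 6, 0].

Step 1: column multipliers v_i = (∏_{j≠i}(α_i − α_j))^{−1} mod 11.
  i = 1 (α = 2): (2−10)(2−3)(2−6)(2−7) = (−8)·(−1)·(−4)·(−5) = 160 ≡ 6, so v_1 = 6^{−1} = 2 (mod 11).
  i = 2 (α = 10): (10−2)(10−3)(10−6)(10−7) = 8·7·4·3 = 672 ≡ 1, so v_2 = 1^{−1} = 1 (mod 11).
  i = 3 (α = 3): (3−2)(3−10)(3−6)(3−7) = 1·(−7)·(−3)·(−4) = −84 ≡ 4, so v_3 = 4^{−1} = 3 (mod 11).
  i = 4 (α = 6): (6−2)(6−10)(6−3)(6−7) = 4·(−4)·3·(−1) = 48 ≡ 4, so v_4 = 4^{−1} = 3 (mod 11).
  i = 5 (α = 7): (7−2)(7−10)(7−3)(7−6) = 5·(−3)·4·1 = −60 ≡ 6, so v_5 = 6^{−1} = 2 (mod 11).
  v = [2, 1, 3, 3, 2].
Step 2: syndromes of r = [8, 4, 2, 3, 0] (all sums mod 11).
  S_0 = Σ v_i r_i = 2·8 + 1·4 + 3·2 + 3·3 + 2·0 = 35 ≡ 2.
  S_1 = Σ v_i α_i r_i = 2·2·8 + 1·10·4 + 3·3·2 + 3·6·3 + 2·7·0 = 144 ≡ 1.
  α_i^2 mod 11 = [4, 1, 9, 3, 5].
  S_2 = Σ v_i α_i^2 r_i = 2·4·8 + 1·1·4 + 3·9·2 + 3·3·3 + 2·5·0 = 149 ≡ 6.
  S = (2, 1, 6) ≠ 0, so r is not a codeword (an error is present).
Step 3: locate the error. For a single error e at position i, S_ℓ = v_i·e·α_i^ℓ, so α_err = S_1/S_0.
  S_0^{−1} = 2^{−1} = 6 (mod 11), so α_err = 1·6 = 6 ≡ 6 = α_4. Error position i = 4.
  Consistency check: S_2/S_1 = 6·1 = 6 ≡ 6 = α_err ✓ (single-error assumption holds).
Step 4: error magnitude e = S_0/v_4 = S_0·∏_{j≠4}(α_4 − α_j) = 2·4 = 8 ≡ 8 (mod 11).
Step 5: correct position 4: c_4 = r_4 − e = 3 − 8 ≡ 6 (mod 11). Hence c = [8, 4, 2, 6, 0].
  Check: interpolating c through the α_i gives m(x) = 9 + 5·x (degree < 2) with m(α_i) = c_i for every i, so c is indeed a codeword.


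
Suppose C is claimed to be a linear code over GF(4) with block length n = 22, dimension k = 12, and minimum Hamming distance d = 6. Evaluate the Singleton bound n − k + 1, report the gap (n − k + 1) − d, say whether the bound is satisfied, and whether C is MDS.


Singleton RHS = n − k + 1 = 11, slack = 5, bound satisfied, not MDS.

Singleton bound: d ≤ n − k + 1.
Here n = 22, k = 12, so n − k + 1 = 11.
Given d = 6, check d ≤ 11: YES.
Slack = (n − k + 1) − d = 5.
The code is NOT MDS (slack = 5 > 0).
Description: the claimed parameters are [22, 12, 6]_4; such a code would be non-MDS.


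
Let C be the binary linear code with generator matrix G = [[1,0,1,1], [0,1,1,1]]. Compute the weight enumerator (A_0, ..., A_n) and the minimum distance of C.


Weight distribution: A_0 = 1, A_2 = 1, A_3 = 2. Minimum distance d = 2.

Enumerate all 2^2 = 4 messages m ∈ F_2^2.
For each, compute codeword c = mG in F_2^4, then tally its weight.
  m = 00 → c = 0000, weight = 0.
  m = 10 → c = 1011, weight = 3.
  m = 01 → c = 0111, weight = 3.
  m = 11 → c = 1100, weight = 2.
Tally weights:
  weight 0: 1 codewords.
  weight 2: 1 codewords.
  weight 3: 2 codewords.
Minimum distance d = smallest w > 0 with A_w > 0 = 2.
Sanity: Σ A_w = 4 = 2^2 = 4 ✓.


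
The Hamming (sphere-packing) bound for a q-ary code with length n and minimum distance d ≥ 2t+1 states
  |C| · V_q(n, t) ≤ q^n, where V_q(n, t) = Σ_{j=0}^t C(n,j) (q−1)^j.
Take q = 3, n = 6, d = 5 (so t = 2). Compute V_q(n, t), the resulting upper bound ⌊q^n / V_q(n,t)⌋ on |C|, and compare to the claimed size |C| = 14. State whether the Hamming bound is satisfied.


V_q(n, t) = 73, q^n = 729, Hamming bound = 9, |C| = 14 > bound (violated).

Step 1: Compute V_q(n, t) = Σ_{j=0}^2 C(n, j) (q−1)^j.
  j = 0: C(6,0)·(2)^0 = 1·1 = 1.
  j = 1: C(6,1)·(2)^1 = 6·2 = 12.
  j = 2: C(6,2)·(2)^2 = 15·4 = 60.
  V_q(n, t) = 1 + 12 + 60 = 73.
Step 2: q^n = 3^6 = 729.
Step 3: Hamming bound ⌊q^n / V_q(n,t)⌋ = ⌊729/73⌋ = 9.
Step 4: Compare |C| = 14 to 9: violated.
The claimed |C| lies above the Hamming bound, so no 3-ary code of length 6 with d ≥ 5 can have 14 codewords.


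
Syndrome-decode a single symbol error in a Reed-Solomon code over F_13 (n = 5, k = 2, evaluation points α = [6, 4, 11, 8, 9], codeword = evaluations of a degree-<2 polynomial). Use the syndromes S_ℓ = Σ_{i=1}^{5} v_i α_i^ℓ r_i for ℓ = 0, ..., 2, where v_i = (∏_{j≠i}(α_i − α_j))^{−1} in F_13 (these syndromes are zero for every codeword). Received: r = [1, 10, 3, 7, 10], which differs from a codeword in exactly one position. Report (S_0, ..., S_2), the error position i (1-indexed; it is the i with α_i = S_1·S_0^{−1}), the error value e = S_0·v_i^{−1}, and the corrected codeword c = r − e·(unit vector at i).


S = (4, 3, 12), error at position 2, error magnitude e = 2, c = [1, 8, 3, 7, 10].

Step 1: column multipliers v_i = (∏_{j≠i}(α_i − α_j))^{−1} mod 13.
  i = 1 (α = 6): (6−4)(6−11)(6−8)(6−9) = 2·(−5)·(−2)·(−3) = −60 ≡ 5, so v_1 = 5^{−1} = 8 (mod 13).
  i = 2 (α = 4): (4−6)(4−11)(4−8)(4−9) = (−2)·(−7)·(−4)·(−5) = 280 ≡ 7, so v_2 = 7^{−1} = 2 (mod 13).
  i = 3 (α = 11): (11−6)(11−4)(11−8)(11−9) = 5·7·3·2 = 210 ≡ 2, so v_3 = 2^{−1} = 7 (mod 13).
  i = 4 (α = 8): (8−6)(8−4)(8−11)(8−9) = 2·4·(−3)·(−1) = 24 ≡ 11, so v_4 = 11^{−1} = 6 (mod 13).
  i = 5 (α = 9): (9−6)(9−4)(9−11)(9−8) = 3·5·(−2)·1 = −30 ≡ 9, so v_5 = 9^{−1} = 3 (mod 13).
  v = [8, 2, 7, 6, 3].
Step 2: syndromes of r = [1, 10, 3, 7, 10] (all sums mod 13).
  S_0 = Σ v_i r_i = 8·1 + 2·10 + 7·3 + 6·7 + 3·10 = 121 ≡ 4.
  S_1 = Σ v_i α_i r_i = 8·6·1 + 2·4·10 + 7·11·3 + 6·8·7 + 3·9·10 = 965 ≡ 3.
  α_i^2 mod 13 = [10, 3, 4, 12, 3].
  S_2 = Σ v_i α_i^2 r_i = 8·10·1 + 2·3·10 + 7·4·3 + 6·12·7 + 3·3·10 = 818 ≡ 12.
  S = (4, 3, 12) ≠ 0, so r is not a codeword (an error is present).
Step 3: locate the error. For a single error e at position i, S_ℓ = v_i·e·α_i^ℓ, so α_err = S_1/S_0.
  S_0^{−1} = 4^{−1} = 10 (mod 13), so α_err = 3·10 = 30 ≡ 4 = α_2. Error position i = 2.
  Consistency check: S_2/S_1 = 12·9 = 108 ≡ 4 = α_err ✓ (single-error assumption holds).
Step 4: error magnitude e = S_0/v_2 = S_0·∏_{j≠2}(α_2 − α_j) = 4·7 = 28 ≡ 2 (mod 13).
Step 5: correct position 2: c_2 = r_2 − e = 10 − 2 ≡ 8 (mod 13). Hence c = [1, 8, 3, 7, 10].
  Check: interpolating c through the α_i gives m(x) = 9 + 3·x (degree < 2) with m(α_i) = c_i for every i, so c is indeed a codeword.


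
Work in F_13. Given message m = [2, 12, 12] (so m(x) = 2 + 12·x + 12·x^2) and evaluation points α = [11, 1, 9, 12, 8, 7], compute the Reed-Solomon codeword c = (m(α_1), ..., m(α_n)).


c = [0, 0, 3, 2, 8, 11]

Message polynomial: m(x) = 2 + 12·x + 12·x^2 (mod 13).
For each evaluation point α_i, compute m(α_i) mod 13:
  α_1 = 11: Horner steps 12 → 1 → 0, so m(11) = 0.
  α_2 = 1: Horner steps 12 → 11 → 0, so m(1) = 0.
  α_3 = 9: Horner steps 12 → 3 → 3, so m(9) = 3.
  α_4 = 12: Horner steps 12 → 0 → 2, so m(12) = 2.
  α_5 = 8: Horner steps 12 → 4 → 8, so m(8) = 8.
  α_6 = 7: Horner steps 12 → 5 → 11, so m(7) = 11.
Codeword c = [0, 0, 3, 2, 8, 11] ∈ F_13^6.


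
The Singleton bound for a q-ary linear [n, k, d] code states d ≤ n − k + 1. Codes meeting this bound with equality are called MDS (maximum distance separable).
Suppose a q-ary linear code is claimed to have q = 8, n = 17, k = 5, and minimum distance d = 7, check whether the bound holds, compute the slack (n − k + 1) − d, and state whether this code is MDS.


Singleton RHS = n − k + 1 = 13, slack = 6, bound satisfied, not MDS.

Singleton bound: d ≤ n − k + 1.
Here n = 17, k = 5, so n − k + 1 = 13.
Given d = 7, check d ≤ 13: YES.
Slack = (n − k + 1) − d = 6.
The code is NOT MDS (slack = 6 > 0).
Description: the claimed parameters are [17, 5, 7]_8; such a code would be non-MDS.


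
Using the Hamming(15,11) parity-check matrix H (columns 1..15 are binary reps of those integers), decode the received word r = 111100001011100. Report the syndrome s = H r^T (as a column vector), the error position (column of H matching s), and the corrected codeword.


s = (0, 1, 1, 1)^T, error position = 7, corrected codeword c = 111100101011100

Compute s = H r^T mod 2 one row at a time:
  s_1 = 0 + 1 + 0 + 1 + 1 + 1 + 0 + 0 = 4 ≡ 0 (mod 2).
  s_2 = 1 + 0 + 0 + 0 + 1 + 1 + 0 + 0 = 3 ≡ 1 (mod 2).
  s_3 = 1 + 1 + 0 + 0 + 0 + 1 + 0 + 0 = 3 ≡ 1 (mod 2).
  s_4 = 1 + 1 + 0 + 0 + 1 + 1 + 1 + 0 = 5 ≡ 1 (mod 2).
s = (0, 1, 1, 1)^T — this equals column 7 of H (binary 0111), so error is at position 7.
Correct: flip bit 7 of r = 111100001011100 to get c = 111100101011100.


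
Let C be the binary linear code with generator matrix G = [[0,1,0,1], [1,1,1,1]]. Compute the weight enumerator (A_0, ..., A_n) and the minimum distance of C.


Weight distribution: A_0 = 1, A_2 = 2, A_4 = 1. Minimum distance d = 2.

Enumerate all 2^2 = 4 messages m ∈ F_2^2.
For each, compute codeword c = mG in F_2^4, then tally its weight.
  m = 00 → c = 0000, weight = 0.
  m = 10 → c = 0101, weight = 2.
  m = 01 → c = 1111, weight = 4.
  m = 11 → c = 1010, weight = 2.
Tally weights:
  weight 0: 1 codewords.
  weight 2: 2 codewords.
  weight 4: 1 codewords.
Minimum distance d = smallest w > 0 with A_w > 0 = 2.
Sanity: Σ A_w = 4 = 2^2 = 4 ✓.


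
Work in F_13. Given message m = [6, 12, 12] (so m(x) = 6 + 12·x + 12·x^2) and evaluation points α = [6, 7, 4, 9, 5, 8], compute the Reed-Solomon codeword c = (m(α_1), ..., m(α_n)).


c = [3, 2, 12, 7, 2, 12]

Message polynomial: m(x) = 6 + 12·x + 12·x^2 (mod 13).
For each evaluation point α_i, compute m(α_i) mod 13:
  α_1 = 6: Horner steps 12 → 6 → 3, so m(6) = 3.
  α_2 = 7: Horner steps 12 → 5 → 2, so m(7) = 2.
  α_3 = 4: Horner steps 12 → 8 → 12, so m(4) = 12.
  α_4 = 9: Horner steps 12 → 3 → 7, so m(9) = 7.
  α_5 = 5: Horner steps 12 → 7 → 2, so m(5) = 2.
  α_6 = 8: Horner steps 12 → 4 → 12, so m(8) = 12.
Codeword c = [3, 2, 12, 7, 2, 12] ∈ F_13^6.


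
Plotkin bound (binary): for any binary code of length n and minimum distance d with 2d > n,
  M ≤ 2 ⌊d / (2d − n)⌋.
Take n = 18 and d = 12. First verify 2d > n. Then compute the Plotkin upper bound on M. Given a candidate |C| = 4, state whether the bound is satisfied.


Plotkin bound M ≤ 4; given |C| = 4 ≤ bound (satisfied).

Check applicability: 2d = 24, n = 18.
2d − n = 6 > 0, so Plotkin applies.
Compute d/(2d−n) = 12/6 ≈ 2.0000.
⌊d/(2d−n)⌋ = 2.
Plotkin bound: M ≤ 2·2 = 4.
Given |C| = 4, check: satisfied.
This |C| is at the Plotkin bound.


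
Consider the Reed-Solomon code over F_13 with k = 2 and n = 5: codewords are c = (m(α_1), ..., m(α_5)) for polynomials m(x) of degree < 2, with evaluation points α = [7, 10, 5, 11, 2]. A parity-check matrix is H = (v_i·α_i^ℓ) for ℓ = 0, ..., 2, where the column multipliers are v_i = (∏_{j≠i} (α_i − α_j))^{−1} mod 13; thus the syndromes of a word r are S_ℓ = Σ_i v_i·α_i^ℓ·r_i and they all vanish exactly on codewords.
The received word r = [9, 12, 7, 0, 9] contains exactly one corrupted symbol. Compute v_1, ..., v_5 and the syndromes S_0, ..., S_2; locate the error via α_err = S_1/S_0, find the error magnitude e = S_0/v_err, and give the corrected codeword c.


S = (5, 10, 7), error at position 5, error magnitude e = 5, c = [9, 12, 7, 0, 4].

Step 1: column multipliers v_i = (∏_{j≠i}(α_i − α_j))^{−1} mod 13.
  i = 1 (α = 7): (7−10)(7−5)(7−11)(7−2) = (−3)·2·(−4)·5 = 120 ≡ 3, so v_1 = 3^{−1} = 9 (mod 13).
  i = 2 (α = 10): (10−7)(10−5)(10−11)(10−2) = 3·5·(−1)·8 = −120 ≡ 10, so v_2 = 10^{−1} = 4 (mod 13).
  i = 3 (α = 5): (5−7)(5−10)(5−11)(5−2) = (−2)·(−5)·(−6)·3 = −180 ≡ 2, so v_3 = 2^{−1} = 7 (mod 13).
  i = 4 (α = 11): (11−7)(11−10)(11−5)(11−2) = 4·1·6·9 = 216 ≡ 8, so v_4 = 8^{−1} = 5 (mod 13).
  i = 5 (α = 2): (2−7)(2−10)(2−5)(2−11) = (−5)·(−8)·(−3)·(−9) = 1080 ≡ 1, so v_5 = 1^{−1} = 1 (mod 13).
  v = [9, 4, 7, 5, 1].
Step 2: syndromes of r = [9, 12, 7, 0, 9] (all sums mod 13).
  S_0 = Σ v_i r_i = 9·9 + 4·12 + 7·7 + 5·0 + 1·9 = 187 ≡ 5.
  S_1 = Σ v_i α_i r_i = 9·7·9 + 4·10·12 + 7·5·7 + 5·11·0 + 1·2·9 = 1310 ≡ 10.
  α_i^2 mod 13 = [10, 9, 12, 4, 4].
  S_2 = Σ v_i α_i^2 r_i = 9·10·9 + 4·9·12 + 7·12·7 + 5·4·0 + 1·4·9 = 1866 ≡ 7.
  S = (5, 10, 7) ≠ 0, so r is not a codeword (an error is present).
Step 3: locate the error. For a single error e at position i, S_ℓ = v_i·e·α_i^ℓ, so α_err = S_1/S_0.
  S_0^{−1} = 5^{−1} = 8 (mod 13), so α_err = 10·8 = 80 ≡ 2 = α_5. Error position i = 5.
  Consistency check: S_2/S_1 = 7·4 = 28 ≡ 2 = α_err ✓ (single-error assumption holds).
Step 4: error magnitude e = S_0/v_5 = S_0·∏_{j≠5}(α_5 − α_j) = 5·1 = 5 ≡ 5 (mod 13).
Step 5: correct position 5: c_5 = r_5 − e = 9 − 5 ≡ 4 (mod 13). Hence c = [9, 12, 7, 0, 4].
  Check: interpolating c through the α_i gives m(x) = 2 + 1·x (degree < 2) with m(α_i) = c_i for every i, so c is indeed a codeword.


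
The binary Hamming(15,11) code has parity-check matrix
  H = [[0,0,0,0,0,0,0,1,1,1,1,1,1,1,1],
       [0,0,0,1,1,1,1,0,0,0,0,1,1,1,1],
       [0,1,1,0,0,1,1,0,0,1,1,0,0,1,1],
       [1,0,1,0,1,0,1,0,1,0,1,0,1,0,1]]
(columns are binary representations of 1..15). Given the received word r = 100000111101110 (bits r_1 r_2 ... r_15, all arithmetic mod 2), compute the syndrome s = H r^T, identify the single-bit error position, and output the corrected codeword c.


s = (0, 0, 1, 0)^T, error position = 2, corrected codeword c = 110000111101110

Compute s = H r^T mod 2 one row at a time:
  s_1 = 1 + 1 + 1 + 0 + 1 + 1 + 1 + 0 = 6 ≡ 0 (mod 2).
  s_2 = 0 + 0 + 0 + 1 + 1 + 1 + 1 + 0 = 4 ≡ 0 (mod 2).
  s_3 = 0 + 0 + 0 + 1 + 1 + 0 + 1 + 0 = 3 ≡ 1 (mod 2).
  s_4 = 1 + 0 + 0 + 1 + 1 + 0 + 1 + 0 = 4 ≡ 0 (mod 2).
s = (0, 0, 1, 0)^T — this equals column 2 of H (binary 0010), so error is at position 2.
Correct: flip bit 2 of r = 100000111101110 to get c = 110000111101110.


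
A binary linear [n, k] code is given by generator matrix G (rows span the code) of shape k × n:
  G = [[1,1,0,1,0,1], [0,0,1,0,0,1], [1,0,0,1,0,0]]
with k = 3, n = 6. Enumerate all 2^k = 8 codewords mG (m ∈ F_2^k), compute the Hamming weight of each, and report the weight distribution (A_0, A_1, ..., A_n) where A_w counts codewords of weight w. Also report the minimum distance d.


Weight distribution: A_0 = 1, A_2 = 4, A_4 = 3. Minimum distance d = 2.

Enumerate all 2^3 = 8 messages m ∈ F_2^3.
For each, compute codeword c = mG in F_2^6, then tally its weight.
  m = 000 → c = 000000, weight = 0.
  m = 100 → c = 110101, weight = 4.
  m = 010 → c = 001001, weight = 2.
  m = 110 → c = 111100, weight = 4.
  m = 001 → c = 100100, weight = 2.
  m = 101 → c = 010001, weight = 2.
  m = 011 → c = 101101, weight = 4.
  m = 111 → c = 011000, weight = 2.
Tally weights:
  weight 0: 1 codewords.
  weight 2: 4 codewords.
  weight 4: 3 codewords.
Minimum distance d = smallest w > 0 with A_w > 0 = 2.
Sanity: Σ A_w = 8 = 2^3 = 8 ✓.


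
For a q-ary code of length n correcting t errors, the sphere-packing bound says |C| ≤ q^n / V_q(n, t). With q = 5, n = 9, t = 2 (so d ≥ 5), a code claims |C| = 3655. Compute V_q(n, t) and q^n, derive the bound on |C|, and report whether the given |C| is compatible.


V_q(n, t) = 613, q^n = 1953125, Hamming bound = 3186, |C| = 3655 > bound (violated).

Step 1: Compute V_q(n, t) = Σ_{j=0}^2 C(n, j) (q−1)^j.
  j = 0: C(9,0)·(4)^0 = 1·1 = 1.
  j = 1: C(9,1)·(4)^1 = 9·4 = 36.
  j = 2: C(9,2)·(4)^2 = 36·16 = 576.
  V_q(n, t) = 1 + 36 + 576 = 613.
Step 2: q^n = 5^9 = 1953125.
Step 3: Hamming bound ⌊q^n / V_q(n,t)⌋ = ⌊1953125/613⌋ = 3186.
Step 4: Compare |C| = 3655 to 3186: violated.
The claimed |C| lies above the Hamming bound, so no 5-ary code of length 9 with d ≥ 5 can have 3655 codewords.


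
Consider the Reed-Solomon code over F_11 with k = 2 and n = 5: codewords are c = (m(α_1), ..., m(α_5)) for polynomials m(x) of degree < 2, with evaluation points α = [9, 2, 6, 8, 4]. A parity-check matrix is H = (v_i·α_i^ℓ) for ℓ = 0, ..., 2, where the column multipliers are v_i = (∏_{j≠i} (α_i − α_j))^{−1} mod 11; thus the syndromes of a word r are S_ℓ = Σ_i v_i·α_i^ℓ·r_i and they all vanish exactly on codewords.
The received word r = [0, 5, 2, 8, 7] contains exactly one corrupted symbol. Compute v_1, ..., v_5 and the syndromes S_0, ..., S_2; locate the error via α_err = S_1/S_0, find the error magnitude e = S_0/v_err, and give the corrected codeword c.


S = (8, 5, 10), error at position 2, error magnitude e = 4, c = [0, 1, 2, 8, 7].

Step 1: column multipliers v_i = (∏_{j≠i}(α_i − α_j))^{−1} mod 11.
  i = 1 (α = 9): (9−2)(9−6)(9−8)(9−4) = 7·3·1·5 = 105 ≡ 6, so v_1 = 6^{−1} = 2 (mod 11).
  i = 2 (α = 2): (2−9)(2−6)(2−8)(2−4) = (−7)·(−4)·(−6)·(−2) = 336 ≡ 6, so v_2 = 6^{−1} = 2 (mod 11).
  i = 3 (α = 6): (6−9)(6−2)(6−8)(6−4) = (−3)·4·(−2)·2 = 48 ≡ 4, so v_3 = 4^{−1} = 3 (mod 11).
  i = 4 (α = 8): (8−9)(8−2)(8−6)(8−4) = (−1)·6·2·4 = −48 ≡ 7, so v_4 = 7^{−1} = 8 (mod 11).
  i = 5 (α = 4): (4−9)(4−2)(4−6)(4−8) = (−5)·2·(−2)·(−4) = −80 ≡ 8, so v_5 = 8^{−1} = 7 (mod 11).
  v = [2, 2, 3, 8, 7].
Step 2: syndromes of r = [0, 5, 2, 8, 7] (all sums mod 11).
  S_0 = Σ v_i r_i = 2·0 + 2·5 + 3·2 + 8·8 + 7·7 = 129 ≡ 8.
  S_1 = Σ v_i α_i r_i = 2·9·0 + 2·2·5 + 3·6·2 + 8·8·8 + 7·4·7 = 764 ≡ 5.
  α_i^2 mod 11 = [4, 4, 3, 9, 5].
  S_2 = Σ v_i α_i^2 r_i = 2·4·0 + 2·4·5 + 3·3·2 + 8·9·8 + 7·5·7 = 879 ≡ 10.
  S = (8, 5, 10) ≠ 0, so r is not a codeword (an error is present).
Step 3: locate the error. For a single error e at position i, S_ℓ = v_i·e·α_i^ℓ, so α_err = S_1/S_0.
  S_0^{−1} = 8^{−1} = 7 (mod 11), so α_err = 5·7 = 35 ≡ 2 = α_2. Error position i = 2.
  Consistency check: S_2/S_1 = 10·9 = 90 ≡ 2 = α_err ✓ (single-error assumption holds).
Step 4: error magnitude e = S_0/v_2 = S_0·∏_{j≠2}(α_2 − α_j) = 8·6 = 48 ≡ 4 (mod 11).
Step 5: correct position 2: c_2 = r_2 − e = 5 − 4 ≡ 1 (mod 11). Hence c = [0, 1, 2, 8, 7].
  Check: interpolating c through the α_i gives m(x) = 6 + 3·x (degree < 2) with m(α_i) = c_i for every i, so c is indeed a codeword.
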